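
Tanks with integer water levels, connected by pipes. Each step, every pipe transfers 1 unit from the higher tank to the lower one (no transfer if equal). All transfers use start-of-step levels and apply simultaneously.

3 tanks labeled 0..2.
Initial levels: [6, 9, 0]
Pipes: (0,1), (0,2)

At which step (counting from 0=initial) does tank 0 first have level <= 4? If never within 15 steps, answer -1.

Step 1: flows [1->0,0->2] -> levels [6 8 1]
Step 2: flows [1->0,0->2] -> levels [6 7 2]
Step 3: flows [1->0,0->2] -> levels [6 6 3]
Step 4: flows [0=1,0->2] -> levels [5 6 4]
Step 5: flows [1->0,0->2] -> levels [5 5 5]
Step 6: flows [0=1,0=2] -> levels [5 5 5]
  -> stable; tank 0 stays at 5 > 4
Tank 0 never reaches <=4 within 15 steps

Answer: -1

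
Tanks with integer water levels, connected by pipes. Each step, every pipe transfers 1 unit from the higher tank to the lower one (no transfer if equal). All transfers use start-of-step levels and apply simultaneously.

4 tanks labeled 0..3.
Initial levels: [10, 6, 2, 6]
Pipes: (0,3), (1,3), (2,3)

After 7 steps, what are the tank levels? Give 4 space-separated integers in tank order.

Answer: 6 6 6 6

Derivation:
Step 1: flows [0->3,1=3,3->2] -> levels [9 6 3 6]
Step 2: flows [0->3,1=3,3->2] -> levels [8 6 4 6]
Step 3: flows [0->3,1=3,3->2] -> levels [7 6 5 6]
Step 4: flows [0->3,1=3,3->2] -> levels [6 6 6 6]
Step 5: flows [0=3,1=3,2=3] -> levels [6 6 6 6]
  -> stable; steps 6..7 unchanged -> [6 6 6 6]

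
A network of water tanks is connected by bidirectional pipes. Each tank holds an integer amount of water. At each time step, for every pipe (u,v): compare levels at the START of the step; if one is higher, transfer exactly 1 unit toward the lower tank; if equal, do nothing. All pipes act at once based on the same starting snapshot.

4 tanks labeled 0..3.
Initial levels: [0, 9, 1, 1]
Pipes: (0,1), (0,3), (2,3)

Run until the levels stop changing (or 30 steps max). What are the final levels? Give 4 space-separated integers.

Step 1: flows [1->0,3->0,2=3] -> levels [2 8 1 0]
Step 2: flows [1->0,0->3,2->3] -> levels [2 7 0 2]
Step 3: flows [1->0,0=3,3->2] -> levels [3 6 1 1]
Step 4: flows [1->0,0->3,2=3] -> levels [3 5 1 2]
Step 5: flows [1->0,0->3,3->2] -> levels [3 4 2 2]
Step 6: flows [1->0,0->3,2=3] -> levels [3 3 2 3]
Step 7: flows [0=1,0=3,3->2] -> levels [3 3 3 2]
Step 8: flows [0=1,0->3,2->3] -> levels [2 3 2 4]
Step 9: flows [1->0,3->0,3->2] -> levels [4 2 3 2]
Step 10: flows [0->1,0->3,2->3] -> levels [2 3 2 4]
  -> period-2 cycle: step 10 state = step 8 state; never stabilizes
  -> state at step 30: (30-8) mod 2 = 0, same as step 8 -> [2 3 2 4]

Answer: 2 3 2 4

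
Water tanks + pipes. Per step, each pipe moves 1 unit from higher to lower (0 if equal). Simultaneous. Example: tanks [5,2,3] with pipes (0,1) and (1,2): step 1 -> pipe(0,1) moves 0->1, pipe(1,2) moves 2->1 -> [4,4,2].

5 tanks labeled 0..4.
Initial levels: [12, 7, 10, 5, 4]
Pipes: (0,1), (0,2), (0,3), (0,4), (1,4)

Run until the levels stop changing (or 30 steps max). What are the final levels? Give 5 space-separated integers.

Answer: 6 7 10 7 8

Derivation:
Step 1: flows [0->1,0->2,0->3,0->4,1->4] -> levels [8 7 11 6 6]
Step 2: flows [0->1,2->0,0->3,0->4,1->4] -> levels [6 7 10 7 8]
Step 3: flows [1->0,2->0,3->0,4->0,4->1] -> levels [10 7 9 6 6]
Step 4: flows [0->1,0->2,0->3,0->4,1->4] -> levels [6 7 10 7 8]
  -> period-2 cycle: step 4 state = step 2 state; never stabilizes
  -> state at step 30: (30-2) mod 2 = 0, same as step 2 -> [6 7 10 7 8]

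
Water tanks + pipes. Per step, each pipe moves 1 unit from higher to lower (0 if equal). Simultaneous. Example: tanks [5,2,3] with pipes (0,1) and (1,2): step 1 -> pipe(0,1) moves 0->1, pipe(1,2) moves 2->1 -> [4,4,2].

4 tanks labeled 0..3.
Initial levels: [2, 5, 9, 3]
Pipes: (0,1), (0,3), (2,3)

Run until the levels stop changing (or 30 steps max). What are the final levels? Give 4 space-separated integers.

Answer: 3 5 5 6

Derivation:
Step 1: flows [1->0,3->0,2->3] -> levels [4 4 8 3]
Step 2: flows [0=1,0->3,2->3] -> levels [3 4 7 5]
Step 3: flows [1->0,3->0,2->3] -> levels [5 3 6 5]
Step 4: flows [0->1,0=3,2->3] -> levels [4 4 5 6]
Step 5: flows [0=1,3->0,3->2] -> levels [5 4 6 4]
Step 6: flows [0->1,0->3,2->3] -> levels [3 5 5 6]
Step 7: flows [1->0,3->0,3->2] -> levels [5 4 6 4]
  -> period-2 cycle: step 7 state = step 5 state; never stabilizes
  -> state at step 30: (30-5) mod 2 = 1, same as step 6 -> [3 5 5 6]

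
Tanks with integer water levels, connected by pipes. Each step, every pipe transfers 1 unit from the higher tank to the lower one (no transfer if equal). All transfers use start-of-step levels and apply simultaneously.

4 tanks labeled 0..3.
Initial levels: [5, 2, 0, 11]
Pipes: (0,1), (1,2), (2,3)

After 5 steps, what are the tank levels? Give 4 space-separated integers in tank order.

Answer: 4 3 5 6

Derivation:
Step 1: flows [0->1,1->2,3->2] -> levels [4 2 2 10]
Step 2: flows [0->1,1=2,3->2] -> levels [3 3 3 9]
Step 3: flows [0=1,1=2,3->2] -> levels [3 3 4 8]
Step 4: flows [0=1,2->1,3->2] -> levels [3 4 4 7]
Step 5: flows [1->0,1=2,3->2] -> levels [4 3 5 6]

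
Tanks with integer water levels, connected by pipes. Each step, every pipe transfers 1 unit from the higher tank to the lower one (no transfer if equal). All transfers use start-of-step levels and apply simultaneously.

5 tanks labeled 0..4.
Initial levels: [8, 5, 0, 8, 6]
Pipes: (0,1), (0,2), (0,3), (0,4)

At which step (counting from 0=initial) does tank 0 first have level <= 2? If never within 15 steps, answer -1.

Step 1: flows [0->1,0->2,0=3,0->4] -> levels [5 6 1 8 7]
Step 2: flows [1->0,0->2,3->0,4->0] -> levels [7 5 2 7 6]
Step 3: flows [0->1,0->2,0=3,0->4] -> levels [4 6 3 7 7]
Step 4: flows [1->0,0->2,3->0,4->0] -> levels [6 5 4 6 6]
Step 5: flows [0->1,0->2,0=3,0=4] -> levels [4 6 5 6 6]
Step 6: flows [1->0,2->0,3->0,4->0] -> levels [8 5 4 5 5]
Step 7: flows [0->1,0->2,0->3,0->4] -> levels [4 6 5 6 6]
  -> period-2 cycle (repeats step 5); tank 0 never drops to <=2
Tank 0 never reaches <=2 within 15 steps

Answer: -1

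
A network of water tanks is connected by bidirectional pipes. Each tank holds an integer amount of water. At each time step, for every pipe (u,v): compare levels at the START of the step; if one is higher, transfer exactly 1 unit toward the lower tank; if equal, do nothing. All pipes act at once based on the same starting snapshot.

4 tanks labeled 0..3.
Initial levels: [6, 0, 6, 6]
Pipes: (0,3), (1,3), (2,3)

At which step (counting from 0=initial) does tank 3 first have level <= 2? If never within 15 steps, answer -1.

Answer: -1

Derivation:
Step 1: flows [0=3,3->1,2=3] -> levels [6 1 6 5]
Step 2: flows [0->3,3->1,2->3] -> levels [5 2 5 6]
Step 3: flows [3->0,3->1,3->2] -> levels [6 3 6 3]
Step 4: flows [0->3,1=3,2->3] -> levels [5 3 5 5]
Step 5: flows [0=3,3->1,2=3] -> levels [5 4 5 4]
Step 6: flows [0->3,1=3,2->3] -> levels [4 4 4 6]
Step 7: flows [3->0,3->1,3->2] -> levels [5 5 5 3]
Step 8: flows [0->3,1->3,2->3] -> levels [4 4 4 6]
  -> period-2 cycle (repeats step 6); tank 3 never drops to <=2
Tank 3 never reaches <=2 within 15 steps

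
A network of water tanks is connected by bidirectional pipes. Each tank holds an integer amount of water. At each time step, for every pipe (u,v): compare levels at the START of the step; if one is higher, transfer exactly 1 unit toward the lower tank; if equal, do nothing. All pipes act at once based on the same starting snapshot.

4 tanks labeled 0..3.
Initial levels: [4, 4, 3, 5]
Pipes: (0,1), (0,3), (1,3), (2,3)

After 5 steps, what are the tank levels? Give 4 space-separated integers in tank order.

Answer: 5 5 4 2

Derivation:
Step 1: flows [0=1,3->0,3->1,3->2] -> levels [5 5 4 2]
Step 2: flows [0=1,0->3,1->3,2->3] -> levels [4 4 3 5]
  -> period-2 cycle: step 2 state = step 0 state
  -> state at step 5: (5-0) mod 2 = 1, same as step 1 -> [5 5 4 2]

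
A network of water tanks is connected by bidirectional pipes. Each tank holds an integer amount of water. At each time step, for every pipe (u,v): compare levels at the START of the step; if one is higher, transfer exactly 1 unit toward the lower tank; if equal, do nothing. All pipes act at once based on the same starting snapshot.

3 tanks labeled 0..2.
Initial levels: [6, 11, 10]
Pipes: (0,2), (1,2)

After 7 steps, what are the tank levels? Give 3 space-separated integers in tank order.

Step 1: flows [2->0,1->2] -> levels [7 10 10]
Step 2: flows [2->0,1=2] -> levels [8 10 9]
Step 3: flows [2->0,1->2] -> levels [9 9 9]
Step 4: flows [0=2,1=2] -> levels [9 9 9]
  -> stable; steps 5..7 unchanged -> [9 9 9]

Answer: 9 9 9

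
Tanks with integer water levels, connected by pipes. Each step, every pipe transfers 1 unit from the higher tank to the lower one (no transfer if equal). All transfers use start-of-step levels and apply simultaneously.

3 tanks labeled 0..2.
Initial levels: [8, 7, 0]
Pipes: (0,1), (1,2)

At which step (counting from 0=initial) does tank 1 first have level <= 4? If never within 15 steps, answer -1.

Answer: -1

Derivation:
Step 1: flows [0->1,1->2] -> levels [7 7 1]
Step 2: flows [0=1,1->2] -> levels [7 6 2]
Step 3: flows [0->1,1->2] -> levels [6 6 3]
Step 4: flows [0=1,1->2] -> levels [6 5 4]
Step 5: flows [0->1,1->2] -> levels [5 5 5]
Step 6: flows [0=1,1=2] -> levels [5 5 5]
  -> stable; tank 1 stays at 5 > 4
Tank 1 never reaches <=4 within 15 steps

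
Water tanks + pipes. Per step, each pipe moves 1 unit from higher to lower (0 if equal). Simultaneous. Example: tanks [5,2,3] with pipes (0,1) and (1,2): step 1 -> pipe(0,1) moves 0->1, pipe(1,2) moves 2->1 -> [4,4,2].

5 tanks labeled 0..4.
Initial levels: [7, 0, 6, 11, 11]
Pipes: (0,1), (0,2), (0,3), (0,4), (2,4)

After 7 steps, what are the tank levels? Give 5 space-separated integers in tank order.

Answer: 4 7 8 8 8

Derivation:
Step 1: flows [0->1,0->2,3->0,4->0,4->2] -> levels [7 1 8 10 9]
Step 2: flows [0->1,2->0,3->0,4->0,4->2] -> levels [9 2 8 9 7]
Step 3: flows [0->1,0->2,0=3,0->4,2->4] -> levels [6 3 8 9 9]
Step 4: flows [0->1,2->0,3->0,4->0,4->2] -> levels [8 4 8 8 7]
Step 5: flows [0->1,0=2,0=3,0->4,2->4] -> levels [6 5 7 8 9]
Step 6: flows [0->1,2->0,3->0,4->0,4->2] -> levels [8 6 7 7 7]
Step 7: flows [0->1,0->2,0->3,0->4,2=4] -> levels [4 7 8 8 8]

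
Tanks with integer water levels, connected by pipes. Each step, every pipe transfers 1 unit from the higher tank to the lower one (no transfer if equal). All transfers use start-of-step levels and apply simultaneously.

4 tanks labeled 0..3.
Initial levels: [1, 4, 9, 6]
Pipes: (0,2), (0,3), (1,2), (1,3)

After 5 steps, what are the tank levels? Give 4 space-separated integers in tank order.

Step 1: flows [2->0,3->0,2->1,3->1] -> levels [3 6 7 4]
Step 2: flows [2->0,3->0,2->1,1->3] -> levels [5 6 5 4]
Step 3: flows [0=2,0->3,1->2,1->3] -> levels [4 4 6 6]
Step 4: flows [2->0,3->0,2->1,3->1] -> levels [6 6 4 4]
Step 5: flows [0->2,0->3,1->2,1->3] -> levels [4 4 6 6]

Answer: 4 4 6 6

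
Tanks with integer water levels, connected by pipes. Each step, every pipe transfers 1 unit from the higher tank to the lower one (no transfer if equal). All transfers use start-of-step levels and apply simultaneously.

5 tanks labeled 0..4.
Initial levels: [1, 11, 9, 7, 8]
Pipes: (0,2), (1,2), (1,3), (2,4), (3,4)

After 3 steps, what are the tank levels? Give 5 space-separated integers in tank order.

Step 1: flows [2->0,1->2,1->3,2->4,4->3] -> levels [2 9 8 9 8]
Step 2: flows [2->0,1->2,1=3,2=4,3->4] -> levels [3 8 8 8 9]
Step 3: flows [2->0,1=2,1=3,4->2,4->3] -> levels [4 8 8 9 7]

Answer: 4 8 8 9 7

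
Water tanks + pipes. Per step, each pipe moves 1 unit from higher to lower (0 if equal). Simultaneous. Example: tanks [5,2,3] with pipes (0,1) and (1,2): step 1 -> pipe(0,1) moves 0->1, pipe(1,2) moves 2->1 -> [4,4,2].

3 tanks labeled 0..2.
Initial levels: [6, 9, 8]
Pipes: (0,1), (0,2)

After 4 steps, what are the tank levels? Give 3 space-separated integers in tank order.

Step 1: flows [1->0,2->0] -> levels [8 8 7]
Step 2: flows [0=1,0->2] -> levels [7 8 8]
Step 3: flows [1->0,2->0] -> levels [9 7 7]
Step 4: flows [0->1,0->2] -> levels [7 8 8]

Answer: 7 8 8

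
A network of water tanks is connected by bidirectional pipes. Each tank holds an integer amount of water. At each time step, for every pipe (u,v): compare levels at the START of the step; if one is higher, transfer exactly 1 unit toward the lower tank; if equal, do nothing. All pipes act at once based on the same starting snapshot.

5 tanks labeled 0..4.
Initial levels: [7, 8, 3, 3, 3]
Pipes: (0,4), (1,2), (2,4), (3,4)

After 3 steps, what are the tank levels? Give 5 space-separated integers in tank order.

Step 1: flows [0->4,1->2,2=4,3=4] -> levels [6 7 4 3 4]
Step 2: flows [0->4,1->2,2=4,4->3] -> levels [5 6 5 4 4]
Step 3: flows [0->4,1->2,2->4,3=4] -> levels [4 5 5 4 6]

Answer: 4 5 5 4 6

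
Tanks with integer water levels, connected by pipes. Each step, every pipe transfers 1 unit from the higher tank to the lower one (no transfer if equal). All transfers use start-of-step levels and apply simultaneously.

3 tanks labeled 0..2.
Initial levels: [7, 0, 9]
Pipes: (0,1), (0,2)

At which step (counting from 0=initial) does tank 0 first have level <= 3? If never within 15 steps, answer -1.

Step 1: flows [0->1,2->0] -> levels [7 1 8]
Step 2: flows [0->1,2->0] -> levels [7 2 7]
Step 3: flows [0->1,0=2] -> levels [6 3 7]
Step 4: flows [0->1,2->0] -> levels [6 4 6]
Step 5: flows [0->1,0=2] -> levels [5 5 6]
Step 6: flows [0=1,2->0] -> levels [6 5 5]
Step 7: flows [0->1,0->2] -> levels [4 6 6]
Step 8: flows [1->0,2->0] -> levels [6 5 5]
  -> period-2 cycle (repeats step 6); tank 0 never drops to <=3
Tank 0 never reaches <=3 within 15 steps

Answer: -1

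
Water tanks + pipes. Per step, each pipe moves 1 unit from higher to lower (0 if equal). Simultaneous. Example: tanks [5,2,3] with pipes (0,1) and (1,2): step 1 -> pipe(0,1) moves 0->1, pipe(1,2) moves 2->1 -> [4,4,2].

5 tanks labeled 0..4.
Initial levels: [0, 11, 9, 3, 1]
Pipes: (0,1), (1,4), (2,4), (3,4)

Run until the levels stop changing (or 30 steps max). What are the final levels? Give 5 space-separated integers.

Step 1: flows [1->0,1->4,2->4,3->4] -> levels [1 9 8 2 4]
Step 2: flows [1->0,1->4,2->4,4->3] -> levels [2 7 7 3 5]
Step 3: flows [1->0,1->4,2->4,4->3] -> levels [3 5 6 4 6]
Step 4: flows [1->0,4->1,2=4,4->3] -> levels [4 5 6 5 4]
Step 5: flows [1->0,1->4,2->4,3->4] -> levels [5 3 5 4 7]
Step 6: flows [0->1,4->1,4->2,4->3] -> levels [4 5 6 5 4]
  -> period-2 cycle: step 6 state = step 4 state; never stabilizes
  -> state at step 30: (30-4) mod 2 = 0, same as step 4 -> [4 5 6 5 4]

Answer: 4 5 6 5 4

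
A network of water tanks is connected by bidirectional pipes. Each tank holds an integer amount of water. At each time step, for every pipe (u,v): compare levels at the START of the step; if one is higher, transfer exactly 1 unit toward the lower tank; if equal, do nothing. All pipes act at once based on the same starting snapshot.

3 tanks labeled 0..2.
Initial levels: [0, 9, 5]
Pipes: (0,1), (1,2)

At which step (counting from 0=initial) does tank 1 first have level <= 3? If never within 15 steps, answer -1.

Step 1: flows [1->0,1->2] -> levels [1 7 6]
Step 2: flows [1->0,1->2] -> levels [2 5 7]
Step 3: flows [1->0,2->1] -> levels [3 5 6]
Step 4: flows [1->0,2->1] -> levels [4 5 5]
Step 5: flows [1->0,1=2] -> levels [5 4 5]
Step 6: flows [0->1,2->1] -> levels [4 6 4]
Step 7: flows [1->0,1->2] -> levels [5 4 5]
  -> period-2 cycle (repeats step 5); tank 1 never drops to <=3
Tank 1 never reaches <=3 within 15 steps

Answer: -1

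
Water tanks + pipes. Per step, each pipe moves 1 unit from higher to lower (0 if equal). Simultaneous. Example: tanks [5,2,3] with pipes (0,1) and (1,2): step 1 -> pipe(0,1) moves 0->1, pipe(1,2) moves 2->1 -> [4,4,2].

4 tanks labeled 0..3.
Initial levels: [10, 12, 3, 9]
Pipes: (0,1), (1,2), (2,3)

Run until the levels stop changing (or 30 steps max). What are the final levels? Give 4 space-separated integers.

Answer: 8 10 7 9

Derivation:
Step 1: flows [1->0,1->2,3->2] -> levels [11 10 5 8]
Step 2: flows [0->1,1->2,3->2] -> levels [10 10 7 7]
Step 3: flows [0=1,1->2,2=3] -> levels [10 9 8 7]
Step 4: flows [0->1,1->2,2->3] -> levels [9 9 8 8]
Step 5: flows [0=1,1->2,2=3] -> levels [9 8 9 8]
Step 6: flows [0->1,2->1,2->3] -> levels [8 10 7 9]
Step 7: flows [1->0,1->2,3->2] -> levels [9 8 9 8]
  -> period-2 cycle: step 7 state = step 5 state; never stabilizes
  -> state at step 30: (30-5) mod 2 = 1, same as step 6 -> [8 10 7 9]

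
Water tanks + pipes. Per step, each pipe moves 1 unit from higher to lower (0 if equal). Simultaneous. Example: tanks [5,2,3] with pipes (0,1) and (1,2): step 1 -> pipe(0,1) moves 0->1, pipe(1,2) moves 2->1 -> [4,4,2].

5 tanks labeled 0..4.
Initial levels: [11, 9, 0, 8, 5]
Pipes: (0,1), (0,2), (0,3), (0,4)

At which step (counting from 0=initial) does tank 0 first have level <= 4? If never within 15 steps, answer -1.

Step 1: flows [0->1,0->2,0->3,0->4] -> levels [7 10 1 9 6]
Step 2: flows [1->0,0->2,3->0,0->4] -> levels [7 9 2 8 7]
Step 3: flows [1->0,0->2,3->0,0=4] -> levels [8 8 3 7 7]
Step 4: flows [0=1,0->2,0->3,0->4] -> levels [5 8 4 8 8]
Step 5: flows [1->0,0->2,3->0,4->0] -> levels [7 7 5 7 7]
Step 6: flows [0=1,0->2,0=3,0=4] -> levels [6 7 6 7 7]
Step 7: flows [1->0,0=2,3->0,4->0] -> levels [9 6 6 6 6]
Step 8: flows [0->1,0->2,0->3,0->4] -> levels [5 7 7 7 7]
Step 9: flows [1->0,2->0,3->0,4->0] -> levels [9 6 6 6 6]
  -> period-2 cycle (repeats step 7); tank 0 never drops to <=4
Tank 0 never reaches <=4 within 15 steps

Answer: -1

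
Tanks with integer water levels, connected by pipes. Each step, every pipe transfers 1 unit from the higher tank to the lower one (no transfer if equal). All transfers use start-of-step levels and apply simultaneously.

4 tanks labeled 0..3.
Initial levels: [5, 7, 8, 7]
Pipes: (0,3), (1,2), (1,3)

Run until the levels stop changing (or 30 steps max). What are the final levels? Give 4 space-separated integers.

Step 1: flows [3->0,2->1,1=3] -> levels [6 8 7 6]
Step 2: flows [0=3,1->2,1->3] -> levels [6 6 8 7]
Step 3: flows [3->0,2->1,3->1] -> levels [7 8 7 5]
Step 4: flows [0->3,1->2,1->3] -> levels [6 6 8 7]
  -> period-2 cycle: step 4 state = step 2 state; never stabilizes
  -> state at step 30: (30-2) mod 2 = 0, same as step 2 -> [6 6 8 7]

Answer: 6 6 8 7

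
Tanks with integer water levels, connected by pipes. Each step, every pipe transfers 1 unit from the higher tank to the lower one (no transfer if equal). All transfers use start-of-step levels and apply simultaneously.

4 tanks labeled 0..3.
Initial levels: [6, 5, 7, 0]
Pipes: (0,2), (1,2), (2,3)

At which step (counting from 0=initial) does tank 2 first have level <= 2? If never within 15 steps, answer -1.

Step 1: flows [2->0,2->1,2->3] -> levels [7 6 4 1]
Step 2: flows [0->2,1->2,2->3] -> levels [6 5 5 2]
Step 3: flows [0->2,1=2,2->3] -> levels [5 5 5 3]
Step 4: flows [0=2,1=2,2->3] -> levels [5 5 4 4]
Step 5: flows [0->2,1->2,2=3] -> levels [4 4 6 4]
Step 6: flows [2->0,2->1,2->3] -> levels [5 5 3 5]
Step 7: flows [0->2,1->2,3->2] -> levels [4 4 6 4]
  -> period-2 cycle (repeats step 5); tank 2 never drops to <=2
Tank 2 never reaches <=2 within 15 steps

Answer: -1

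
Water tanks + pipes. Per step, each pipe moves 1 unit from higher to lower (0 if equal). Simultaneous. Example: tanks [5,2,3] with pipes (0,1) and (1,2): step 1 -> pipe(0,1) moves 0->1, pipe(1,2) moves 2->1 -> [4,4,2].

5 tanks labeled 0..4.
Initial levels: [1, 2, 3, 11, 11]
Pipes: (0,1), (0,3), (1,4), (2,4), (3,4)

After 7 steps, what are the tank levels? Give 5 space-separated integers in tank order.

Step 1: flows [1->0,3->0,4->1,4->2,3=4] -> levels [3 2 4 10 9]
Step 2: flows [0->1,3->0,4->1,4->2,3->4] -> levels [3 4 5 8 8]
Step 3: flows [1->0,3->0,4->1,4->2,3=4] -> levels [5 4 6 7 6]
Step 4: flows [0->1,3->0,4->1,2=4,3->4] -> levels [5 6 6 5 6]
Step 5: flows [1->0,0=3,1=4,2=4,4->3] -> levels [6 5 6 6 5]
Step 6: flows [0->1,0=3,1=4,2->4,3->4] -> levels [5 6 5 5 7]
Step 7: flows [1->0,0=3,4->1,4->2,4->3] -> levels [6 6 6 6 4]

Answer: 6 6 6 6 4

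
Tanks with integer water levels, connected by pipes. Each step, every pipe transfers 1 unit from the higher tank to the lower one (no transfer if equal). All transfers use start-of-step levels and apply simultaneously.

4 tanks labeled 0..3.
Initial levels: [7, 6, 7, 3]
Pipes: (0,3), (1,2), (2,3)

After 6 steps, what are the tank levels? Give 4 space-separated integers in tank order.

Step 1: flows [0->3,2->1,2->3] -> levels [6 7 5 5]
Step 2: flows [0->3,1->2,2=3] -> levels [5 6 6 6]
Step 3: flows [3->0,1=2,2=3] -> levels [6 6 6 5]
Step 4: flows [0->3,1=2,2->3] -> levels [5 6 5 7]
Step 5: flows [3->0,1->2,3->2] -> levels [6 5 7 5]
Step 6: flows [0->3,2->1,2->3] -> levels [5 6 5 7]

Answer: 5 6 5 7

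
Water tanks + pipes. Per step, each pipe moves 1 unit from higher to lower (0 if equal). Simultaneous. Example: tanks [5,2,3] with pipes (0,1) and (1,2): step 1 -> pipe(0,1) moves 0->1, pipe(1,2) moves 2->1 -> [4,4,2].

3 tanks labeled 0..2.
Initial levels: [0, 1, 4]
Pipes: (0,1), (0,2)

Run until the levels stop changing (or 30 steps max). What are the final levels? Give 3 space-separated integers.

Step 1: flows [1->0,2->0] -> levels [2 0 3]
Step 2: flows [0->1,2->0] -> levels [2 1 2]
Step 3: flows [0->1,0=2] -> levels [1 2 2]
Step 4: flows [1->0,2->0] -> levels [3 1 1]
Step 5: flows [0->1,0->2] -> levels [1 2 2]
  -> period-2 cycle: step 5 state = step 3 state; never stabilizes
  -> state at step 30: (30-3) mod 2 = 1, same as step 4 -> [3 1 1]

Answer: 3 1 1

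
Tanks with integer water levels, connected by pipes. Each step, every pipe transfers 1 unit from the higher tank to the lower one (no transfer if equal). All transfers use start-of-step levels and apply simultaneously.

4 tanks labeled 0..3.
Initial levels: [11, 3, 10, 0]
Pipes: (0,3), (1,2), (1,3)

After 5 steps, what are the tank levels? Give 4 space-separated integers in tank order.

Step 1: flows [0->3,2->1,1->3] -> levels [10 3 9 2]
Step 2: flows [0->3,2->1,1->3] -> levels [9 3 8 4]
Step 3: flows [0->3,2->1,3->1] -> levels [8 5 7 4]
Step 4: flows [0->3,2->1,1->3] -> levels [7 5 6 6]
Step 5: flows [0->3,2->1,3->1] -> levels [6 7 5 6]

Answer: 6 7 5 6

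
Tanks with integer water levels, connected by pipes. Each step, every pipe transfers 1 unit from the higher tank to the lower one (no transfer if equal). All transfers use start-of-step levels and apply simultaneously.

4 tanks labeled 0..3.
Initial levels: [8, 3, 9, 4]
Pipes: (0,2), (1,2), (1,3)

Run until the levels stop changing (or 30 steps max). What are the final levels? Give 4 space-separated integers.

Step 1: flows [2->0,2->1,3->1] -> levels [9 5 7 3]
Step 2: flows [0->2,2->1,1->3] -> levels [8 5 7 4]
Step 3: flows [0->2,2->1,1->3] -> levels [7 5 7 5]
Step 4: flows [0=2,2->1,1=3] -> levels [7 6 6 5]
Step 5: flows [0->2,1=2,1->3] -> levels [6 5 7 6]
Step 6: flows [2->0,2->1,3->1] -> levels [7 7 5 5]
Step 7: flows [0->2,1->2,1->3] -> levels [6 5 7 6]
  -> period-2 cycle: step 7 state = step 5 state; never stabilizes
  -> state at step 30: (30-5) mod 2 = 1, same as step 6 -> [7 7 5 5]

Answer: 7 7 5 5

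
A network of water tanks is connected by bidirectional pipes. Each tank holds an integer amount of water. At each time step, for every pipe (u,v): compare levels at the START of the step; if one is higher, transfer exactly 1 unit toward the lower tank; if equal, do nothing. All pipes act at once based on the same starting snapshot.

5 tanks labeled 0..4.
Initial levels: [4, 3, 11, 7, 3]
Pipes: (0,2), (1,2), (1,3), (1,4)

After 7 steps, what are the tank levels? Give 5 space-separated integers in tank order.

Step 1: flows [2->0,2->1,3->1,1=4] -> levels [5 5 9 6 3]
Step 2: flows [2->0,2->1,3->1,1->4] -> levels [6 6 7 5 4]
Step 3: flows [2->0,2->1,1->3,1->4] -> levels [7 5 5 6 5]
Step 4: flows [0->2,1=2,3->1,1=4] -> levels [6 6 6 5 5]
Step 5: flows [0=2,1=2,1->3,1->4] -> levels [6 4 6 6 6]
Step 6: flows [0=2,2->1,3->1,4->1] -> levels [6 7 5 5 5]
Step 7: flows [0->2,1->2,1->3,1->4] -> levels [5 4 7 6 6]

Answer: 5 4 7 6 6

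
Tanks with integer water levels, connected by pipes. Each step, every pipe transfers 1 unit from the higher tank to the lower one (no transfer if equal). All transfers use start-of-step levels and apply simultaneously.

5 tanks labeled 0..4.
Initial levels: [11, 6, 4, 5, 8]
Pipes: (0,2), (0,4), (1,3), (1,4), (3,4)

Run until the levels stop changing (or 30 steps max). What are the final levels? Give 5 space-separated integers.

Step 1: flows [0->2,0->4,1->3,4->1,4->3] -> levels [9 6 5 7 7]
Step 2: flows [0->2,0->4,3->1,4->1,3=4] -> levels [7 8 6 6 7]
Step 3: flows [0->2,0=4,1->3,1->4,4->3] -> levels [6 6 7 8 7]
Step 4: flows [2->0,4->0,3->1,4->1,3->4] -> levels [8 8 6 6 6]
Step 5: flows [0->2,0->4,1->3,1->4,3=4] -> levels [6 6 7 7 8]
Step 6: flows [2->0,4->0,3->1,4->1,4->3] -> levels [8 8 6 7 5]
Step 7: flows [0->2,0->4,1->3,1->4,3->4] -> levels [6 6 7 7 8]
  -> period-2 cycle: step 7 state = step 5 state; never stabilizes
  -> state at step 30: (30-5) mod 2 = 1, same as step 6 -> [8 8 6 7 5]

Answer: 8 8 6 7 5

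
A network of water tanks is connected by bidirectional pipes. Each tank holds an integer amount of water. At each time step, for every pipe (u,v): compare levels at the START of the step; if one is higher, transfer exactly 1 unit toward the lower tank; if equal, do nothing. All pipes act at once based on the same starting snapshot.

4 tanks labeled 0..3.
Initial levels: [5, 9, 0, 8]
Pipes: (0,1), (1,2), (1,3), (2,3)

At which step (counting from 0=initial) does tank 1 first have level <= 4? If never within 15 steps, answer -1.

Answer: 5

Derivation:
Step 1: flows [1->0,1->2,1->3,3->2] -> levels [6 6 2 8]
Step 2: flows [0=1,1->2,3->1,3->2] -> levels [6 6 4 6]
Step 3: flows [0=1,1->2,1=3,3->2] -> levels [6 5 6 5]
Step 4: flows [0->1,2->1,1=3,2->3] -> levels [5 7 4 6]
Step 5: flows [1->0,1->2,1->3,3->2] -> levels [6 4 6 6]
Tank 1 first reaches <=4 at step 5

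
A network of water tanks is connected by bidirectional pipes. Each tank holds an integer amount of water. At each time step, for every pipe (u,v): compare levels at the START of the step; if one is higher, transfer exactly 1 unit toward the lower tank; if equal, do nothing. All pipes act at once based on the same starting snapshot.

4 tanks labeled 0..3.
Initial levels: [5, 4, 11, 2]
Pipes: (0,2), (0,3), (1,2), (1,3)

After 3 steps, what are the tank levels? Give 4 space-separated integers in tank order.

Answer: 6 6 5 5

Derivation:
Step 1: flows [2->0,0->3,2->1,1->3] -> levels [5 4 9 4]
Step 2: flows [2->0,0->3,2->1,1=3] -> levels [5 5 7 5]
Step 3: flows [2->0,0=3,2->1,1=3] -> levels [6 6 5 5]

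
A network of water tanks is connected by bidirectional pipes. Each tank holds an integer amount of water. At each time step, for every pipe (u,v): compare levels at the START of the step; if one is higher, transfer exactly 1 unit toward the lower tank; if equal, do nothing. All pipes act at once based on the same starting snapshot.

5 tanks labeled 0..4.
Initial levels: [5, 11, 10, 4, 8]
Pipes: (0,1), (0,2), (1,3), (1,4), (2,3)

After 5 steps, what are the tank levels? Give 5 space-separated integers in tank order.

Step 1: flows [1->0,2->0,1->3,1->4,2->3] -> levels [7 8 8 6 9]
Step 2: flows [1->0,2->0,1->3,4->1,2->3] -> levels [9 7 6 8 8]
Step 3: flows [0->1,0->2,3->1,4->1,3->2] -> levels [7 10 8 6 7]
Step 4: flows [1->0,2->0,1->3,1->4,2->3] -> levels [9 7 6 8 8]
  -> period-2 cycle: step 4 state = step 2 state
  -> state at step 5: (5-2) mod 2 = 1, same as step 3 -> [7 10 8 6 7]

Answer: 7 10 8 6 7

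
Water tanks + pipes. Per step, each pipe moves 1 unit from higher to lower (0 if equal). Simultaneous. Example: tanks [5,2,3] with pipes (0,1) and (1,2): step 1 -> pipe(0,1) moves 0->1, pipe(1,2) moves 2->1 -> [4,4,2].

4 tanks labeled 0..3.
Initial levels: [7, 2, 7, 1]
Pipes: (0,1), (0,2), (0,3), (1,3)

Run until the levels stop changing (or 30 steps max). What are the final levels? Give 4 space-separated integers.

Step 1: flows [0->1,0=2,0->3,1->3] -> levels [5 2 7 3]
Step 2: flows [0->1,2->0,0->3,3->1] -> levels [4 4 6 3]
Step 3: flows [0=1,2->0,0->3,1->3] -> levels [4 3 5 5]
Step 4: flows [0->1,2->0,3->0,3->1] -> levels [5 5 4 3]
Step 5: flows [0=1,0->2,0->3,1->3] -> levels [3 4 5 5]
Step 6: flows [1->0,2->0,3->0,3->1] -> levels [6 4 4 3]
Step 7: flows [0->1,0->2,0->3,1->3] -> levels [3 4 5 5]
  -> period-2 cycle: step 7 state = step 5 state; never stabilizes
  -> state at step 30: (30-5) mod 2 = 1, same as step 6 -> [6 4 4 3]

Answer: 6 4 4 3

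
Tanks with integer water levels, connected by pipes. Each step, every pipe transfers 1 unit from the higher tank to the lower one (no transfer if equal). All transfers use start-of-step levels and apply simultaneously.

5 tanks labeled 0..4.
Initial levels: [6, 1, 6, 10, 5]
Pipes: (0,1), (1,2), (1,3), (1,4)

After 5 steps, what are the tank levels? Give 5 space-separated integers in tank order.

Step 1: flows [0->1,2->1,3->1,4->1] -> levels [5 5 5 9 4]
Step 2: flows [0=1,1=2,3->1,1->4] -> levels [5 5 5 8 5]
Step 3: flows [0=1,1=2,3->1,1=4] -> levels [5 6 5 7 5]
Step 4: flows [1->0,1->2,3->1,1->4] -> levels [6 4 6 6 6]
Step 5: flows [0->1,2->1,3->1,4->1] -> levels [5 8 5 5 5]

Answer: 5 8 5 5 5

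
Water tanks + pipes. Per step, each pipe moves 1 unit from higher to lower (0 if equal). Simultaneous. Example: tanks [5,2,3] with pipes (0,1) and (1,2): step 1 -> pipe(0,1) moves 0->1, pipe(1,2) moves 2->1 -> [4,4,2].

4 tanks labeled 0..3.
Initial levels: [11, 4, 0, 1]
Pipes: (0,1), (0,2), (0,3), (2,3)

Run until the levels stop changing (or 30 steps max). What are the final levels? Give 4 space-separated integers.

Step 1: flows [0->1,0->2,0->3,3->2] -> levels [8 5 2 1]
Step 2: flows [0->1,0->2,0->3,2->3] -> levels [5 6 2 3]
Step 3: flows [1->0,0->2,0->3,3->2] -> levels [4 5 4 3]
Step 4: flows [1->0,0=2,0->3,2->3] -> levels [4 4 3 5]
Step 5: flows [0=1,0->2,3->0,3->2] -> levels [4 4 5 3]
Step 6: flows [0=1,2->0,0->3,2->3] -> levels [4 4 3 5]
  -> period-2 cycle: step 6 state = step 4 state; never stabilizes
  -> state at step 30: (30-4) mod 2 = 0, same as step 4 -> [4 4 3 5]

Answer: 4 4 3 5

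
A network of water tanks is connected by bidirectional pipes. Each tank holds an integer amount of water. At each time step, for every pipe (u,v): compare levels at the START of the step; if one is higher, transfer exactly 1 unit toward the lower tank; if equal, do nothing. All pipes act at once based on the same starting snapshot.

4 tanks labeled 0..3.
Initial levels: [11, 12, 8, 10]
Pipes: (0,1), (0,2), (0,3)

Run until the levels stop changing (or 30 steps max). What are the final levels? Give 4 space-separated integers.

Step 1: flows [1->0,0->2,0->3] -> levels [10 11 9 11]
Step 2: flows [1->0,0->2,3->0] -> levels [11 10 10 10]
Step 3: flows [0->1,0->2,0->3] -> levels [8 11 11 11]
Step 4: flows [1->0,2->0,3->0] -> levels [11 10 10 10]
  -> period-2 cycle: step 4 state = step 2 state; never stabilizes
  -> state at step 30: (30-2) mod 2 = 0, same as step 2 -> [11 10 10 10]

Answer: 11 10 10 10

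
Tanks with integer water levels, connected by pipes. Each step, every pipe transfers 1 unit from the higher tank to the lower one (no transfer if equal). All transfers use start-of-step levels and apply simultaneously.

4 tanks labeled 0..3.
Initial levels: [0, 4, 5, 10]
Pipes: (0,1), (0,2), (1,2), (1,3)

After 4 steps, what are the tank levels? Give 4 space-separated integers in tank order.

Answer: 5 5 3 6

Derivation:
Step 1: flows [1->0,2->0,2->1,3->1] -> levels [2 5 3 9]
Step 2: flows [1->0,2->0,1->2,3->1] -> levels [4 4 3 8]
Step 3: flows [0=1,0->2,1->2,3->1] -> levels [3 4 5 7]
Step 4: flows [1->0,2->0,2->1,3->1] -> levels [5 5 3 6]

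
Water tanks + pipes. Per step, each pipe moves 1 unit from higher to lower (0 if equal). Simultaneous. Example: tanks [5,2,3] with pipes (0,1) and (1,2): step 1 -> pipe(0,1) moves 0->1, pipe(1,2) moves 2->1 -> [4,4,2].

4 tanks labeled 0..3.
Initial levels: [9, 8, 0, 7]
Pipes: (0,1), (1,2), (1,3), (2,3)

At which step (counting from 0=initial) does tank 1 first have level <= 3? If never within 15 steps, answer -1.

Answer: -1

Derivation:
Step 1: flows [0->1,1->2,1->3,3->2] -> levels [8 7 2 7]
Step 2: flows [0->1,1->2,1=3,3->2] -> levels [7 7 4 6]
Step 3: flows [0=1,1->2,1->3,3->2] -> levels [7 5 6 6]
Step 4: flows [0->1,2->1,3->1,2=3] -> levels [6 8 5 5]
Step 5: flows [1->0,1->2,1->3,2=3] -> levels [7 5 6 6]
  -> period-2 cycle (repeats step 3); tank 1 never drops to <=3
Tank 1 never reaches <=3 within 15 steps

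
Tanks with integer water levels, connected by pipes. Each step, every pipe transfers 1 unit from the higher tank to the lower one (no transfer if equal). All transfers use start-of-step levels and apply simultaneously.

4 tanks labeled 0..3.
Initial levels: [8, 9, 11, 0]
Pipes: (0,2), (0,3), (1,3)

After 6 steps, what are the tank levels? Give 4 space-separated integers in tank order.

Answer: 6 6 8 8

Derivation:
Step 1: flows [2->0,0->3,1->3] -> levels [8 8 10 2]
Step 2: flows [2->0,0->3,1->3] -> levels [8 7 9 4]
Step 3: flows [2->0,0->3,1->3] -> levels [8 6 8 6]
Step 4: flows [0=2,0->3,1=3] -> levels [7 6 8 7]
Step 5: flows [2->0,0=3,3->1] -> levels [8 7 7 6]
Step 6: flows [0->2,0->3,1->3] -> levels [6 6 8 8]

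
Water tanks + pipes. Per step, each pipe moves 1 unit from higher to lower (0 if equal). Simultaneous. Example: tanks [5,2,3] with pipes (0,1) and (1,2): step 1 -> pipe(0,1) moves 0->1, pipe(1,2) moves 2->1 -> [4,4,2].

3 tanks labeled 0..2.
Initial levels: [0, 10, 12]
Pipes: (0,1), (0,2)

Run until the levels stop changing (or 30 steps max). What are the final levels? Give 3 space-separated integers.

Answer: 8 7 7

Derivation:
Step 1: flows [1->0,2->0] -> levels [2 9 11]
Step 2: flows [1->0,2->0] -> levels [4 8 10]
Step 3: flows [1->0,2->0] -> levels [6 7 9]
Step 4: flows [1->0,2->0] -> levels [8 6 8]
Step 5: flows [0->1,0=2] -> levels [7 7 8]
Step 6: flows [0=1,2->0] -> levels [8 7 7]
Step 7: flows [0->1,0->2] -> levels [6 8 8]
Step 8: flows [1->0,2->0] -> levels [8 7 7]
  -> period-2 cycle: step 8 state = step 6 state; never stabilizes
  -> state at step 30: (30-6) mod 2 = 0, same as step 6 -> [8 7 7]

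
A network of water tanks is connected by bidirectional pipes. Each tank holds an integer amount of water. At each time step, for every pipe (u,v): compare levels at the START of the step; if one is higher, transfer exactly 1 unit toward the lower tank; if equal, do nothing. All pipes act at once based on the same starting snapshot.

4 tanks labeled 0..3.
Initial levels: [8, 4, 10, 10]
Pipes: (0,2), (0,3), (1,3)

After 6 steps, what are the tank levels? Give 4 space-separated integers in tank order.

Step 1: flows [2->0,3->0,3->1] -> levels [10 5 9 8]
Step 2: flows [0->2,0->3,3->1] -> levels [8 6 10 8]
Step 3: flows [2->0,0=3,3->1] -> levels [9 7 9 7]
Step 4: flows [0=2,0->3,1=3] -> levels [8 7 9 8]
Step 5: flows [2->0,0=3,3->1] -> levels [9 8 8 7]
Step 6: flows [0->2,0->3,1->3] -> levels [7 7 9 9]

Answer: 7 7 9 9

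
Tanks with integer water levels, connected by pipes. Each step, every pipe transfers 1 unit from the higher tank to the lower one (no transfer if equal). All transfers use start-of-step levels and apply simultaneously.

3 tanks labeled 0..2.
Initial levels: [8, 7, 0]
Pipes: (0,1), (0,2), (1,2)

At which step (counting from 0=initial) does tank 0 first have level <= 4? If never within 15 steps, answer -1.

Answer: 3

Derivation:
Step 1: flows [0->1,0->2,1->2] -> levels [6 7 2]
Step 2: flows [1->0,0->2,1->2] -> levels [6 5 4]
Step 3: flows [0->1,0->2,1->2] -> levels [4 5 6]
Tank 0 first reaches <=4 at step 3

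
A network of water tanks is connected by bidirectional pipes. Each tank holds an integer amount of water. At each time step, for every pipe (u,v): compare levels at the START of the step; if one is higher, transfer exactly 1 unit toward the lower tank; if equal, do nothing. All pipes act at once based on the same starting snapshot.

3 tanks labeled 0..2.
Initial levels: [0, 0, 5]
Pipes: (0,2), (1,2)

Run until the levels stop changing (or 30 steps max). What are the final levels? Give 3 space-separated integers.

Answer: 2 2 1

Derivation:
Step 1: flows [2->0,2->1] -> levels [1 1 3]
Step 2: flows [2->0,2->1] -> levels [2 2 1]
Step 3: flows [0->2,1->2] -> levels [1 1 3]
  -> period-2 cycle: step 3 state = step 1 state; never stabilizes
  -> state at step 30: (30-1) mod 2 = 1, same as step 2 -> [2 2 1]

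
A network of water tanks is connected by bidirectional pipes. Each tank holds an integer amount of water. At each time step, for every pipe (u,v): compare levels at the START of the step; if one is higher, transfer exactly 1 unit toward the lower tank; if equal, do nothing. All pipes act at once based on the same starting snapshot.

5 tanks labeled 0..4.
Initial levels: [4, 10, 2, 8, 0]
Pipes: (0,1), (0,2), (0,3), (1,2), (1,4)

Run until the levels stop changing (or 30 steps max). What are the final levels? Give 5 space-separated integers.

Answer: 6 3 5 5 5

Derivation:
Step 1: flows [1->0,0->2,3->0,1->2,1->4] -> levels [5 7 4 7 1]
Step 2: flows [1->0,0->2,3->0,1->2,1->4] -> levels [6 4 6 6 2]
Step 3: flows [0->1,0=2,0=3,2->1,1->4] -> levels [5 5 5 6 3]
Step 4: flows [0=1,0=2,3->0,1=2,1->4] -> levels [6 4 5 5 4]
Step 5: flows [0->1,0->2,0->3,2->1,1=4] -> levels [3 6 5 6 4]
Step 6: flows [1->0,2->0,3->0,1->2,1->4] -> levels [6 3 5 5 5]
Step 7: flows [0->1,0->2,0->3,2->1,4->1] -> levels [3 6 5 6 4]
  -> period-2 cycle: step 7 state = step 5 state; never stabilizes
  -> state at step 30: (30-5) mod 2 = 1, same as step 6 -> [6 3 5 5 5]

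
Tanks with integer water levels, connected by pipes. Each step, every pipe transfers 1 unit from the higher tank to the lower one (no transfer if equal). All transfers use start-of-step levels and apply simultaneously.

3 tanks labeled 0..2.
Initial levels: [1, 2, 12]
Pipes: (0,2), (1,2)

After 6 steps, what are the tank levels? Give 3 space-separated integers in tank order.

Step 1: flows [2->0,2->1] -> levels [2 3 10]
Step 2: flows [2->0,2->1] -> levels [3 4 8]
Step 3: flows [2->0,2->1] -> levels [4 5 6]
Step 4: flows [2->0,2->1] -> levels [5 6 4]
Step 5: flows [0->2,1->2] -> levels [4 5 6]
  -> period-2 cycle: step 5 state = step 3 state
  -> state at step 6: (6-3) mod 2 = 1, same as step 4 -> [5 6 4]

Answer: 5 6 4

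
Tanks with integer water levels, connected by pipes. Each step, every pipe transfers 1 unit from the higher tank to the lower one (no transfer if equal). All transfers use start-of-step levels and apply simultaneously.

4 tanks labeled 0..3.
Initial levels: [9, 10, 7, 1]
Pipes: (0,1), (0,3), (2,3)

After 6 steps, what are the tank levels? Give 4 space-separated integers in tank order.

Step 1: flows [1->0,0->3,2->3] -> levels [9 9 6 3]
Step 2: flows [0=1,0->3,2->3] -> levels [8 9 5 5]
Step 3: flows [1->0,0->3,2=3] -> levels [8 8 5 6]
Step 4: flows [0=1,0->3,3->2] -> levels [7 8 6 6]
Step 5: flows [1->0,0->3,2=3] -> levels [7 7 6 7]
Step 6: flows [0=1,0=3,3->2] -> levels [7 7 7 6]

Answer: 7 7 7 6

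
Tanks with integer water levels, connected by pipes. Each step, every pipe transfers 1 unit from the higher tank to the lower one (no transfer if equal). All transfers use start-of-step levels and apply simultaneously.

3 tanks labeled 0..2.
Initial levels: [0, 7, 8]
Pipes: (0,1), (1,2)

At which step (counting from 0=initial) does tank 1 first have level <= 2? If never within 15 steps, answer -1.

Step 1: flows [1->0,2->1] -> levels [1 7 7]
Step 2: flows [1->0,1=2] -> levels [2 6 7]
Step 3: flows [1->0,2->1] -> levels [3 6 6]
Step 4: flows [1->0,1=2] -> levels [4 5 6]
Step 5: flows [1->0,2->1] -> levels [5 5 5]
Step 6: flows [0=1,1=2] -> levels [5 5 5]
  -> stable; tank 1 stays at 5 > 2
Tank 1 never reaches <=2 within 15 steps

Answer: -1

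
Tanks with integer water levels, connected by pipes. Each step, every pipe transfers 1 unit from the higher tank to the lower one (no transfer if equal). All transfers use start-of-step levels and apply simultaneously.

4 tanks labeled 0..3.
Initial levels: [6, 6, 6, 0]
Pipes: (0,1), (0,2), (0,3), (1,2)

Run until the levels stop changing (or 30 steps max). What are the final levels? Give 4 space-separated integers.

Answer: 6 4 4 4

Derivation:
Step 1: flows [0=1,0=2,0->3,1=2] -> levels [5 6 6 1]
Step 2: flows [1->0,2->0,0->3,1=2] -> levels [6 5 5 2]
Step 3: flows [0->1,0->2,0->3,1=2] -> levels [3 6 6 3]
Step 4: flows [1->0,2->0,0=3,1=2] -> levels [5 5 5 3]
Step 5: flows [0=1,0=2,0->3,1=2] -> levels [4 5 5 4]
Step 6: flows [1->0,2->0,0=3,1=2] -> levels [6 4 4 4]
Step 7: flows [0->1,0->2,0->3,1=2] -> levels [3 5 5 5]
Step 8: flows [1->0,2->0,3->0,1=2] -> levels [6 4 4 4]
  -> period-2 cycle: step 8 state = step 6 state; never stabilizes
  -> state at step 30: (30-6) mod 2 = 0, same as step 6 -> [6 4 4 4]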